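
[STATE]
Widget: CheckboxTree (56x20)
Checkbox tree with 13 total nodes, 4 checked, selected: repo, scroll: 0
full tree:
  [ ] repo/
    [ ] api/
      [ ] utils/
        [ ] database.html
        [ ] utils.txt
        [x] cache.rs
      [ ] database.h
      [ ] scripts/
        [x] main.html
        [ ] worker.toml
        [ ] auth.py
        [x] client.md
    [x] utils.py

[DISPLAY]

>[-] repo/                                              
   [-] api/                                             
     [-] utils/                                         
       [ ] database.html                                
       [ ] utils.txt                                    
       [x] cache.rs                                     
     [ ] database.h                                     
     [-] scripts/                                       
       [x] main.html                                    
       [ ] worker.toml                                  
       [ ] auth.py                                      
       [x] client.md                                    
   [x] utils.py                                         
                                                        
                                                        
                                                        
                                                        
                                                        
                                                        
                                                        


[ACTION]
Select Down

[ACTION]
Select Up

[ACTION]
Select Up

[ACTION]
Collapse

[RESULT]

>[-] repo/                                              
                                                        
                                                        
                                                        
                                                        
                                                        
                                                        
                                                        
                                                        
                                                        
                                                        
                                                        
                                                        
                                                        
                                                        
                                                        
                                                        
                                                        
                                                        
                                                        


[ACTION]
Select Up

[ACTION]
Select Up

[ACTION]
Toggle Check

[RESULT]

>[x] repo/                                              
                                                        
                                                        
                                                        
                                                        
                                                        
                                                        
                                                        
                                                        
                                                        
                                                        
                                                        
                                                        
                                                        
                                                        
                                                        
                                                        
                                                        
                                                        
                                                        


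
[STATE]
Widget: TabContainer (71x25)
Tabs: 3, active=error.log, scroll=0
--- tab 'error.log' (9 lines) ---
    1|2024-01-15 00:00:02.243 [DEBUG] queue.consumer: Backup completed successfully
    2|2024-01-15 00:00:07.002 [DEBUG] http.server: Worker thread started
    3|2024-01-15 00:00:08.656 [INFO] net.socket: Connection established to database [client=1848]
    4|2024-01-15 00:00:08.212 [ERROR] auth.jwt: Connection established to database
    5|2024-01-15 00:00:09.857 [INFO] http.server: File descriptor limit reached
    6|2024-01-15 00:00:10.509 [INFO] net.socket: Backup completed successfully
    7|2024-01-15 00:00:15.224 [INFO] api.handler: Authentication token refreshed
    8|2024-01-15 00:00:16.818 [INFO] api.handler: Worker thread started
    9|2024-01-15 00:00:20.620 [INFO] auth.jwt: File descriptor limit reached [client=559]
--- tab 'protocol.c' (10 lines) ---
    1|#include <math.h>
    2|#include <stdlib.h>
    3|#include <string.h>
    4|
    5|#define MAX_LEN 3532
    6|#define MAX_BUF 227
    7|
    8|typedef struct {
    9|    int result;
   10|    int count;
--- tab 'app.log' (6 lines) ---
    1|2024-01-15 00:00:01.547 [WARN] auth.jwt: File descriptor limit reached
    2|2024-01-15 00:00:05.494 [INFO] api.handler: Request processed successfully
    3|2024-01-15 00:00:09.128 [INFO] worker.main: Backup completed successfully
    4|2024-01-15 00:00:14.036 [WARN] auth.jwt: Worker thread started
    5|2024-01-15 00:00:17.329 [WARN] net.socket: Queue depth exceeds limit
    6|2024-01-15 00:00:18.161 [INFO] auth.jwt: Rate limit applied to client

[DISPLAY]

[error.log]│ protocol.c │ app.log                                      
───────────────────────────────────────────────────────────────────────
2024-01-15 00:00:02.243 [DEBUG] queue.consumer: Backup completed succes
2024-01-15 00:00:07.002 [DEBUG] http.server: Worker thread started     
2024-01-15 00:00:08.656 [INFO] net.socket: Connection established to da
2024-01-15 00:00:08.212 [ERROR] auth.jwt: Connection established to dat
2024-01-15 00:00:09.857 [INFO] http.server: File descriptor limit reach
2024-01-15 00:00:10.509 [INFO] net.socket: Backup completed successfull
2024-01-15 00:00:15.224 [INFO] api.handler: Authentication token refres
2024-01-15 00:00:16.818 [INFO] api.handler: Worker thread started      
2024-01-15 00:00:20.620 [INFO] auth.jwt: File descriptor limit reached 
                                                                       
                                                                       
                                                                       
                                                                       
                                                                       
                                                                       
                                                                       
                                                                       
                                                                       
                                                                       
                                                                       
                                                                       
                                                                       
                                                                       


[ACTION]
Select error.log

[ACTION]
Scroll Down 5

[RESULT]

[error.log]│ protocol.c │ app.log                                      
───────────────────────────────────────────────────────────────────────
2024-01-15 00:00:10.509 [INFO] net.socket: Backup completed successfull
2024-01-15 00:00:15.224 [INFO] api.handler: Authentication token refres
2024-01-15 00:00:16.818 [INFO] api.handler: Worker thread started      
2024-01-15 00:00:20.620 [INFO] auth.jwt: File descriptor limit reached 
                                                                       
                                                                       
                                                                       
                                                                       
                                                                       
                                                                       
                                                                       
                                                                       
                                                                       
                                                                       
                                                                       
                                                                       
                                                                       
                                                                       
                                                                       
                                                                       
                                                                       
                                                                       
                                                                       


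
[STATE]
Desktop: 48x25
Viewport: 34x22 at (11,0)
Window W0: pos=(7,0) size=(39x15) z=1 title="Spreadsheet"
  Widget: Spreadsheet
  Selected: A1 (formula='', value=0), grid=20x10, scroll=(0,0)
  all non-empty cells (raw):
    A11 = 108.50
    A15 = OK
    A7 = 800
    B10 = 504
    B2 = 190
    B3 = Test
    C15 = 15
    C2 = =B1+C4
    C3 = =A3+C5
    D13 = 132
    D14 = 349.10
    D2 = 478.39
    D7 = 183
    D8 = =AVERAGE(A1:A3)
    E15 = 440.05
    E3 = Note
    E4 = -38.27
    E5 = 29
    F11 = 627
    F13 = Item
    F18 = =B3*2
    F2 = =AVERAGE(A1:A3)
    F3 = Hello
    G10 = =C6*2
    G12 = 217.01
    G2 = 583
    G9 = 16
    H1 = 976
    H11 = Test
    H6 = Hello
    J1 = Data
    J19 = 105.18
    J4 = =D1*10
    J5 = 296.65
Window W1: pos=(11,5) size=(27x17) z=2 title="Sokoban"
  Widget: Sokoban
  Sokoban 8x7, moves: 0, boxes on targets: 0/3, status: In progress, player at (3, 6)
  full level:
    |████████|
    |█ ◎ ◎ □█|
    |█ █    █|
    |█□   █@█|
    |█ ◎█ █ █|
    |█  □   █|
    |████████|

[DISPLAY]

━━━━━━━━━━━━━━━━━━━━━━━━━━━━━━━━━━
readsheet                         
──────────────────────────────────
                                  
    A       B       C       D     
┏━━━━━━━━━━━━━━━━━━━━━━━━━┓-------
┃ Sokoban                 ┃     0 
┠─────────────────────────┨478.39 
┃████████                 ┃     0N
┃█ ◎ ◎ □█                 ┃     0 
┃█ █    █                 ┃     0 
┃█□   █@█                 ┃     0 
┃█ ◎█ █ █                 ┃   183 
┃█  □   █                 ┃     0 
┃████████                 ┃━━━━━━━
┃Moves: 0  0/3            ┃       
┃                         ┃       
┃                         ┃       
┃                         ┃       
┃                         ┃       
┃                         ┃       
┗━━━━━━━━━━━━━━━━━━━━━━━━━┛       


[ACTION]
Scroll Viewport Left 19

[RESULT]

       ┏━━━━━━━━━━━━━━━━━━━━━━━━━━
       ┃ Spreadsheet              
       ┠──────────────────────────
       ┃A1:                       
       ┃       A       B       C  
       ┃---┏━━━━━━━━━━━━━━━━━━━━━━
       ┃  1┃ Sokoban              
       ┃  2┠──────────────────────
       ┃  3┃████████              
       ┃  4┃█ ◎ ◎ □█              
       ┃  5┃█ █    █              
       ┃  6┃█□   █@█              
       ┃  7┃█ ◎█ █ █              
       ┃  8┃█  □   █              
       ┗━━━┃████████              
           ┃Moves: 0  0/3         
           ┃                      
           ┃                      
           ┃                      
           ┃                      
           ┃                      
           ┗━━━━━━━━━━━━━━━━━━━━━━


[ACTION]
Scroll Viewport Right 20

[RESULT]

━━━━━━━━━━━━━━━━━━━━━━━━━━━━━━━┓  
dsheet                         ┃  
───────────────────────────────┨  
                               ┃  
 A       B       C       D     ┃  
━━━━━━━━━━━━━━━━━━━━━━━┓-------┃  
okoban                 ┃     0 ┃  
───────────────────────┨478.39 ┃  
██████                 ┃     0N┃  
◎ ◎ □█                 ┃     0 ┃  
█    █                 ┃     0 ┃  
   █@█                 ┃     0 ┃  
◎█ █ █                 ┃   183 ┃  
 □   █                 ┃     0 ┃  
██████                 ┃━━━━━━━┛  
ves: 0  0/3            ┃          
                       ┃          
                       ┃          
                       ┃          
                       ┃          
                       ┃          
━━━━━━━━━━━━━━━━━━━━━━━┛          


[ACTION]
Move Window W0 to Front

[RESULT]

━━━━━━━━━━━━━━━━━━━━━━━━━━━━━━━┓  
dsheet                         ┃  
───────────────────────────────┨  
                               ┃  
 A       B       C       D     ┃  
-------------------------------┃  
   [0]       0       0       0 ┃  
     0     190       0  478.39 ┃  
     0Test           0       0N┃  
     0       0       0       0 ┃  
     0       0       0       0 ┃  
     0       0       0       0 ┃  
   800       0       0     183 ┃  
     0       0       0       0 ┃  
━━━━━━━━━━━━━━━━━━━━━━━━━━━━━━━┛  
ves: 0  0/3            ┃          
                       ┃          
                       ┃          
                       ┃          
                       ┃          
                       ┃          
━━━━━━━━━━━━━━━━━━━━━━━┛          


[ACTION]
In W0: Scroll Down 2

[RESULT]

━━━━━━━━━━━━━━━━━━━━━━━━━━━━━━━┓  
dsheet                         ┃  
───────────────────────────────┨  
                               ┃  
 A       B       C       D     ┃  
-------------------------------┃  
     0Test           0       0N┃  
     0       0       0       0 ┃  
     0       0       0       0 ┃  
     0       0       0       0 ┃  
   800       0       0     183 ┃  
     0       0       0       0 ┃  
     0       0       0       0 ┃  
     0     504       0       0 ┃  
━━━━━━━━━━━━━━━━━━━━━━━━━━━━━━━┛  
ves: 0  0/3            ┃          
                       ┃          
                       ┃          
                       ┃          
                       ┃          
                       ┃          
━━━━━━━━━━━━━━━━━━━━━━━┛          


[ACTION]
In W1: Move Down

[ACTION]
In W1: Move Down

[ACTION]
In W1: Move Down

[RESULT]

━━━━━━━━━━━━━━━━━━━━━━━━━━━━━━━┓  
dsheet                         ┃  
───────────────────────────────┨  
                               ┃  
 A       B       C       D     ┃  
-------------------------------┃  
     0Test           0       0N┃  
     0       0       0       0 ┃  
     0       0       0       0 ┃  
     0       0       0       0 ┃  
   800       0       0     183 ┃  
     0       0       0       0 ┃  
     0       0       0       0 ┃  
     0     504       0       0 ┃  
━━━━━━━━━━━━━━━━━━━━━━━━━━━━━━━┛  
ves: 2  0/3            ┃          
                       ┃          
                       ┃          
                       ┃          
                       ┃          
                       ┃          
━━━━━━━━━━━━━━━━━━━━━━━┛          


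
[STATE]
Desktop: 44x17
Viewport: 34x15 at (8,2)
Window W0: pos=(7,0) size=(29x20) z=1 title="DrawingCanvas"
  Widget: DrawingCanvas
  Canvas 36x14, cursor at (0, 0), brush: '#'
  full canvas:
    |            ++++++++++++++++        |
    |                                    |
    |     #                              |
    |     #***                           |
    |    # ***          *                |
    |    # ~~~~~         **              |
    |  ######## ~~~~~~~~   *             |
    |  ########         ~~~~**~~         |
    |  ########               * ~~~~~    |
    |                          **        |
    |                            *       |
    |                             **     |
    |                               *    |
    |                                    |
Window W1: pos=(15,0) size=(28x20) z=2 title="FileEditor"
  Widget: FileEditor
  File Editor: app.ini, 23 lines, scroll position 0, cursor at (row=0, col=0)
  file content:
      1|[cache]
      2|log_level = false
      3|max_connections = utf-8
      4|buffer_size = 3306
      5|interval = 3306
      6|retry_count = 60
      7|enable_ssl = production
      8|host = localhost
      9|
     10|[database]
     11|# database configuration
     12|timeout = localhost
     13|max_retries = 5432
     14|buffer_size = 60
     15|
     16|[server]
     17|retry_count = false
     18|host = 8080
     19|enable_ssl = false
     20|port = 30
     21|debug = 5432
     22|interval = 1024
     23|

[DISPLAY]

───────┠──────────────────────────
+      ┃█cache]                  ▲
       ┃log_level = false        █
     # ┃max_connections = utf-8  ░
     #*┃buffer_size = 3306       ░
    # *┃interval = 3306          ░
    # ~┃retry_count = 60         ░
  #####┃enable_ssl = production  ░
  #####┃host = localhost         ░
  #####┃                         ░
       ┃[database]               ░
       ┃# database configuration ░
       ┃timeout = localhost      ░
       ┃max_retries = 5432       ░
       ┃buffer_size = 60         ░


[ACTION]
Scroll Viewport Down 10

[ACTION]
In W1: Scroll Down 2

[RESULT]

───────┠──────────────────────────
+      ┃max_connections = utf-8  ▲
       ┃buffer_size = 3306       ░
     # ┃interval = 3306          ░
     #*┃retry_count = 60         ░
    # *┃enable_ssl = production  ░
    # ~┃host = localhost         █
  #####┃                         ░
  #####┃[database]               ░
  #####┃# database configuration ░
       ┃timeout = localhost      ░
       ┃max_retries = 5432       ░
       ┃buffer_size = 60         ░
       ┃                         ░
       ┃[server]                 ░


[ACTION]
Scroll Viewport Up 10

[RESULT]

━━━━━━━┏━━━━━━━━━━━━━━━━━━━━━━━━━━
 Drawin┃ FileEditor               
───────┠──────────────────────────
+      ┃max_connections = utf-8  ▲
       ┃buffer_size = 3306       ░
     # ┃interval = 3306          ░
     #*┃retry_count = 60         ░
    # *┃enable_ssl = production  ░
    # ~┃host = localhost         █
  #####┃                         ░
  #####┃[database]               ░
  #####┃# database configuration ░
       ┃timeout = localhost      ░
       ┃max_retries = 5432       ░
       ┃buffer_size = 60         ░


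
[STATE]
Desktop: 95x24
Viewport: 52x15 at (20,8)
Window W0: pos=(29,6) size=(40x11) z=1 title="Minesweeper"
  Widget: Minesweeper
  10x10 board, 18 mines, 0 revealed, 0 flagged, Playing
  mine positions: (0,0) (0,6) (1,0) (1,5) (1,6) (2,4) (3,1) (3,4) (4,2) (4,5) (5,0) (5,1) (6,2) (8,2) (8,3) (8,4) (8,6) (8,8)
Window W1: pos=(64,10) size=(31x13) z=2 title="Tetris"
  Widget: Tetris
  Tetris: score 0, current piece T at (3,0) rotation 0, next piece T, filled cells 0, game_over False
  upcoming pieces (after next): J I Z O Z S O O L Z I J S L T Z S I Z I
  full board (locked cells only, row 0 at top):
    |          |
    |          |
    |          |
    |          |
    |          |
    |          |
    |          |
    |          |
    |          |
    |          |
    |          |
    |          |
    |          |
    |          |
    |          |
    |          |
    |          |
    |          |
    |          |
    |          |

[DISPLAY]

         ┠──────────────────────────────────────┨   
         ┃■■■■■■■■■■                            ┃   
         ┃■■■■■■■■■■                        ┏━━━━━━━
         ┃■■■■■■■■■■                        ┃ Tetris
         ┃■■■■■■■■■■                        ┠───────
         ┃■■■■■■■■■■                        ┃       
         ┃■■■■■■■■■■                        ┃       
         ┃■■■■■■■■■■                        ┃       
         ┗━━━━━━━━━━━━━━━━━━━━━━━━━━━━━━━━━━┃       
                                            ┃       
                                            ┃       
                                            ┃       
                                            ┃       
                                            ┃       
                                            ┗━━━━━━━


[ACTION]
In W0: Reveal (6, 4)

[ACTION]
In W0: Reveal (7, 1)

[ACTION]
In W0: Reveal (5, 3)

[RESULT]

         ┠──────────────────────────────────────┨   
         ┃■■■■■■■2                              ┃   
         ┃■■■■■■■2                          ┏━━━━━━━
         ┃■■■■■■21                          ┃ Tetris
         ┃■■■■■■1                           ┠───────
         ┃■■■■■■1                           ┃       
         ┃■■■2111                           ┃       
         ┃■■■1                              ┃       
         ┗━━━━━━━━━━━━━━━━━━━━━━━━━━━━━━━━━━┃       
                                            ┃       
                                            ┃       
                                            ┃       
                                            ┃       
                                            ┃       
                                            ┗━━━━━━━


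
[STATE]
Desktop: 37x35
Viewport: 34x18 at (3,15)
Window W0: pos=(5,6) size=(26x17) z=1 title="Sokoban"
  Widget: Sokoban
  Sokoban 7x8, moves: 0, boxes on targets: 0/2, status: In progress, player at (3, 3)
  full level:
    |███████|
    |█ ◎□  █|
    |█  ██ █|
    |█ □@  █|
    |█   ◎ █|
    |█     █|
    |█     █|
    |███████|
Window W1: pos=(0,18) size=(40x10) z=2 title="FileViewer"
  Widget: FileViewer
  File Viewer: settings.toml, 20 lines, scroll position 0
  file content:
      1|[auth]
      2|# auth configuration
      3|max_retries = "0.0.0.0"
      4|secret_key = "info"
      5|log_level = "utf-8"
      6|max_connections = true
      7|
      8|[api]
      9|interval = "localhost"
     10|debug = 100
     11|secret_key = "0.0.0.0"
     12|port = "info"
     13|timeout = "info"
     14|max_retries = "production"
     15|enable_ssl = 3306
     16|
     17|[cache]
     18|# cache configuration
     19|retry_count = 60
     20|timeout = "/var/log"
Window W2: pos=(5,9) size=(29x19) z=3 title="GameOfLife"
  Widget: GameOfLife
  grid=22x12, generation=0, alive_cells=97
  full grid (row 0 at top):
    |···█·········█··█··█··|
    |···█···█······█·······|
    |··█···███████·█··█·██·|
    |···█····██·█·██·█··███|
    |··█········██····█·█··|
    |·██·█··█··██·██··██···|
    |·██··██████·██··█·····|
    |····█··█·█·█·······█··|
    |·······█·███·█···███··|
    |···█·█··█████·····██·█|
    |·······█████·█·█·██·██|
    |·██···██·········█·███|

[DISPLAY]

  ┃··█···███████·█··█·██·     ┃   
  ┃···█····██·█·██·█··███     ┃   
  ┃··█········██····█·█··     ┃   
━━┃·██·█··█··██·██··██···     ┃━━━
il┃·██··██████·██··█·····     ┃   
──┃····█··█·█·█·······█··     ┃───
ut┃·······█·███·█···███··     ┃   
au┃···█·█··█████·····██·█     ┃   
x_┃·······█████·█·█·██·██     ┃   
cr┃·██···██·········█·███     ┃   
g_┃                           ┃   
x_┃                           ┃   
━━┗━━━━━━━━━━━━━━━━━━━━━━━━━━━┛━━━
                                  
                                  
                                  
                                  
                                  


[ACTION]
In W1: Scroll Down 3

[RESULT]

  ┃··█···███████·█··█·██·     ┃   
  ┃···█····██·█·██·█··███     ┃   
  ┃··█········██····█·█··     ┃   
━━┃·██·█··█··██·██··██···     ┃━━━
il┃·██··██████·██··█·····     ┃   
──┃····█··█·█·█·······█··     ┃───
cr┃·······█·███·█···███··     ┃   
g_┃···█·█··█████·····██·█     ┃   
x_┃·······█████·█·█·██·██     ┃   
  ┃·██···██·········█·███     ┃   
pi┃                           ┃   
te┃                           ┃   
━━┗━━━━━━━━━━━━━━━━━━━━━━━━━━━┛━━━
                                  
                                  
                                  
                                  
                                  


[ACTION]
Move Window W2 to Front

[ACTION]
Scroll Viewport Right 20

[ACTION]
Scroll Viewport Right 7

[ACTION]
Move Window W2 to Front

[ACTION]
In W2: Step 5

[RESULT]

  ┃·█···█··██·███·····█··     ┃   
  ┃·█·█·█···█···█········     ┃   
  ┃··████················     ┃   
━━┃···██·███····█········     ┃━━━
il┃······█·····██········     ┃   
──┃················██····     ┃───
cr┃····██·█····█····██···     ┃   
g_┃·····█·██········███··     ┃   
x_┃·····███······█·······     ┃   
  ┃······················     ┃   
pi┃                           ┃   
te┃                           ┃   
━━┗━━━━━━━━━━━━━━━━━━━━━━━━━━━┛━━━
                                  
                                  
                                  
                                  
                                  


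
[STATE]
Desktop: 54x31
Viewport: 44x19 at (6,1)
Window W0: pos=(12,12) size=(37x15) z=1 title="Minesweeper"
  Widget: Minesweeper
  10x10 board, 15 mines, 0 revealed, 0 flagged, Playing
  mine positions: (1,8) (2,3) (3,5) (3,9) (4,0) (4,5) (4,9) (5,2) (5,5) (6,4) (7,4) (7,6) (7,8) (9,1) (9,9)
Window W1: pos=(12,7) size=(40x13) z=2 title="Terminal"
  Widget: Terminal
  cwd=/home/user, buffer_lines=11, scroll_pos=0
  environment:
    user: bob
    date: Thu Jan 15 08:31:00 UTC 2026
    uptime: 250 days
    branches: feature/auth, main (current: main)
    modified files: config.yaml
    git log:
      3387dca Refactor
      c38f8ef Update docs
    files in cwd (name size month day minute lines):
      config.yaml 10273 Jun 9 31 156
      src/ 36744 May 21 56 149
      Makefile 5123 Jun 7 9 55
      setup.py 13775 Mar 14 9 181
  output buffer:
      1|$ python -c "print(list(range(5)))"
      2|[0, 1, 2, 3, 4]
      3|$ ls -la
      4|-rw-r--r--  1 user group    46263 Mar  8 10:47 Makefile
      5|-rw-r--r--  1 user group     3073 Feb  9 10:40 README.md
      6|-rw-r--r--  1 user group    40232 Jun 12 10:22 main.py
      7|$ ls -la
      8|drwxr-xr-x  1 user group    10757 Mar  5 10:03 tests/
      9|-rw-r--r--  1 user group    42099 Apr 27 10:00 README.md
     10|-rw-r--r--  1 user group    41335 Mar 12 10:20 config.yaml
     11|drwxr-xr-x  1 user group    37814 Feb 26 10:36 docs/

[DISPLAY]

                                            
                                            
                                            
                                            
                                            
                                            
      ┏━━━━━━━━━━━━━━━━━━━━━━━━━━━━━━━━━━━━━
      ┃ Terminal                            
      ┠─────────────────────────────────────
      ┃$ python -c "print(list(range(5)))"  
      ┃[0, 1, 2, 3, 4]                      
      ┃$ ls -la                             
      ┃-rw-r--r--  1 user group    46263 Mar
      ┃-rw-r--r--  1 user group     3073 Feb
      ┃-rw-r--r--  1 user group    40232 Jun
      ┃$ ls -la                             
      ┃drwxr-xr-x  1 user group    10757 Mar
      ┃-rw-r--r--  1 user group    42099 Apr
      ┗━━━━━━━━━━━━━━━━━━━━━━━━━━━━━━━━━━━━━


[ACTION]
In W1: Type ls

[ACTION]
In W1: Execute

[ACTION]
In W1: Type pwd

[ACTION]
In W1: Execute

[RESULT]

                                            
                                            
                                            
                                            
                                            
                                            
      ┏━━━━━━━━━━━━━━━━━━━━━━━━━━━━━━━━━━━━━
      ┃ Terminal                            
      ┠─────────────────────────────────────
      ┃drwxr-xr-x  1 user group    10757 Mar
      ┃-rw-r--r--  1 user group    42099 Apr
      ┃-rw-r--r--  1 user group    41335 Mar
      ┃drwxr-xr-x  1 user group    37814 Feb
      ┃$ ls                                 
      ┃config.yaml  src/  Makefile  setup.py
      ┃$ pwd                                
      ┃/home/user                           
      ┃$ █                                  
      ┗━━━━━━━━━━━━━━━━━━━━━━━━━━━━━━━━━━━━━


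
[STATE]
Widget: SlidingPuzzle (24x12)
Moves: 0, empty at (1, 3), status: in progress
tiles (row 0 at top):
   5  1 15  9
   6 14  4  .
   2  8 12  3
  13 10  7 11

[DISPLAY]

┌────┬────┬────┬────┐   
│  5 │  1 │ 15 │  9 │   
├────┼────┼────┼────┤   
│  6 │ 14 │  4 │    │   
├────┼────┼────┼────┤   
│  2 │  8 │ 12 │  3 │   
├────┼────┼────┼────┤   
│ 13 │ 10 │  7 │ 11 │   
└────┴────┴────┴────┘   
Moves: 0                
                        
                        


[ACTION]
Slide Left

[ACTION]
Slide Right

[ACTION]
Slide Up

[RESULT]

┌────┬────┬────┬────┐   
│  5 │  1 │ 15 │  9 │   
├────┼────┼────┼────┤   
│  6 │ 14 │ 12 │  4 │   
├────┼────┼────┼────┤   
│  2 │  8 │    │  3 │   
├────┼────┼────┼────┤   
│ 13 │ 10 │  7 │ 11 │   
└────┴────┴────┴────┘   
Moves: 2                
                        
                        


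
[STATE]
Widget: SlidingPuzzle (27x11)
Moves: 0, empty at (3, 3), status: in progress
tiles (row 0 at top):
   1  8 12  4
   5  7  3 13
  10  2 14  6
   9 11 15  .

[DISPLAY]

┌────┬────┬────┬────┐      
│  1 │  8 │ 12 │  4 │      
├────┼────┼────┼────┤      
│  5 │  7 │  3 │ 13 │      
├────┼────┼────┼────┤      
│ 10 │  2 │ 14 │  6 │      
├────┼────┼────┼────┤      
│  9 │ 11 │ 15 │    │      
└────┴────┴────┴────┘      
Moves: 0                   
                           


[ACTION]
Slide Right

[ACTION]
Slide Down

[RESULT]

┌────┬────┬────┬────┐      
│  1 │  8 │ 12 │  4 │      
├────┼────┼────┼────┤      
│  5 │  7 │  3 │ 13 │      
├────┼────┼────┼────┤      
│ 10 │  2 │    │  6 │      
├────┼────┼────┼────┤      
│  9 │ 11 │ 14 │ 15 │      
└────┴────┴────┴────┘      
Moves: 2                   
                           


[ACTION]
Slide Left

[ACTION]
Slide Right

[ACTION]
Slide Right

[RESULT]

┌────┬────┬────┬────┐      
│  1 │  8 │ 12 │  4 │      
├────┼────┼────┼────┤      
│  5 │  7 │  3 │ 13 │      
├────┼────┼────┼────┤      
│ 10 │    │  2 │  6 │      
├────┼────┼────┼────┤      
│  9 │ 11 │ 14 │ 15 │      
└────┴────┴────┴────┘      
Moves: 5                   
                           


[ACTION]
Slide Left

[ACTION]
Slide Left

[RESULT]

┌────┬────┬────┬────┐      
│  1 │  8 │ 12 │  4 │      
├────┼────┼────┼────┤      
│  5 │  7 │  3 │ 13 │      
├────┼────┼────┼────┤      
│ 10 │  2 │  6 │    │      
├────┼────┼────┼────┤      
│  9 │ 11 │ 14 │ 15 │      
└────┴────┴────┴────┘      
Moves: 7                   
                           


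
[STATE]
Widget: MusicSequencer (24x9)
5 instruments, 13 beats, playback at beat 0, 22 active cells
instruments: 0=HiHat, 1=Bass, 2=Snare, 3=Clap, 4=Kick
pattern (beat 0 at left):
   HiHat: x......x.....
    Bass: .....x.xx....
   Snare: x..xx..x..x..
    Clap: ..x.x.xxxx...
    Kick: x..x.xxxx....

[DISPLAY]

      ▼123456789012     
 HiHat█······█·····     
  Bass·····█·██····     
 Snare█··██··█··█··     
  Clap··█·█·████···     
  Kick█··█·████····     
                        
                        
                        


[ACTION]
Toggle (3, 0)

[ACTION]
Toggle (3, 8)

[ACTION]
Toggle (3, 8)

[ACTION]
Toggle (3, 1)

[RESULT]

      ▼123456789012     
 HiHat█······█·····     
  Bass·····█·██····     
 Snare█··██··█··█··     
  Clap███·█·████···     
  Kick█··█·████····     
                        
                        
                        


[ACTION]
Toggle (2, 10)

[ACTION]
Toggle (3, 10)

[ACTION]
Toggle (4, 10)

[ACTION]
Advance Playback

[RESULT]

      0▼23456789012     
 HiHat█······█·····     
  Bass·····█·██····     
 Snare█··██··█·····     
  Clap███·█·█████··     
  Kick█··█·████·█··     
                        
                        
                        


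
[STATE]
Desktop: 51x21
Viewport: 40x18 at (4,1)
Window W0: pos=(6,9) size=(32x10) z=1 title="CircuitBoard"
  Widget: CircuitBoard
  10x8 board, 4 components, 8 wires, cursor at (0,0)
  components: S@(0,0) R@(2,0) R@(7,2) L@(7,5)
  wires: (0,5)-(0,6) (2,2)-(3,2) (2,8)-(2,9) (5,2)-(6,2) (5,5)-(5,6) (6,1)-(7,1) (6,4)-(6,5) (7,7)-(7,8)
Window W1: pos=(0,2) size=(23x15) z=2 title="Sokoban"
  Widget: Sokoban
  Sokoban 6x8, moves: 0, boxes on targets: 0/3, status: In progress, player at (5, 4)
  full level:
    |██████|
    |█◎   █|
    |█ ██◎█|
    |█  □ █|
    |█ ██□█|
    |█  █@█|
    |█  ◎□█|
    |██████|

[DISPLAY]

                                        
━━━━━━━━━━━━━━━━━━┓                     
koban             ┃                     
──────────────────┨                     
███               ┃                     
  █               ┃                     
█◎█               ┃                     
□ █               ┃                     
█□█               ┃━━━━━━━━━━━━━━┓      
█@█               ┃              ┃      
◎□█               ┃──────────────┨      
███               ┃ 7 8 9        ┃      
es: 0  0/3        ┃        · ─ · ┃      
                  ┃              ┃      
                  ┃              ┃      
━━━━━━━━━━━━━━━━━━┛              ┃      
  ┃2   R       ·                 ┃      
  ┗━━━━━━━━━━━━━━━━━━━━━━━━━━━━━━┛      


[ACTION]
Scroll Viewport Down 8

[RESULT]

koban             ┃                     
──────────────────┨                     
███               ┃                     
  █               ┃                     
█◎█               ┃                     
□ █               ┃                     
█□█               ┃━━━━━━━━━━━━━━┓      
█@█               ┃              ┃      
◎□█               ┃──────────────┨      
███               ┃ 7 8 9        ┃      
es: 0  0/3        ┃        · ─ · ┃      
                  ┃              ┃      
                  ┃              ┃      
━━━━━━━━━━━━━━━━━━┛              ┃      
  ┃2   R       ·                 ┃      
  ┗━━━━━━━━━━━━━━━━━━━━━━━━━━━━━━┛      
                                        
                                        


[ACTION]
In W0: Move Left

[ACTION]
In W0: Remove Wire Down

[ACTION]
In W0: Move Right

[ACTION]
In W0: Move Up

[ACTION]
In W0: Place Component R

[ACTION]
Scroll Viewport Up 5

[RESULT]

                                        
                                        
━━━━━━━━━━━━━━━━━━┓                     
koban             ┃                     
──────────────────┨                     
███               ┃                     
  █               ┃                     
█◎█               ┃                     
□ █               ┃                     
█□█               ┃━━━━━━━━━━━━━━┓      
█@█               ┃              ┃      
◎□█               ┃──────────────┨      
███               ┃ 7 8 9        ┃      
es: 0  0/3        ┃        · ─ · ┃      
                  ┃              ┃      
                  ┃              ┃      
━━━━━━━━━━━━━━━━━━┛              ┃      
  ┃2   R       ·                 ┃      
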